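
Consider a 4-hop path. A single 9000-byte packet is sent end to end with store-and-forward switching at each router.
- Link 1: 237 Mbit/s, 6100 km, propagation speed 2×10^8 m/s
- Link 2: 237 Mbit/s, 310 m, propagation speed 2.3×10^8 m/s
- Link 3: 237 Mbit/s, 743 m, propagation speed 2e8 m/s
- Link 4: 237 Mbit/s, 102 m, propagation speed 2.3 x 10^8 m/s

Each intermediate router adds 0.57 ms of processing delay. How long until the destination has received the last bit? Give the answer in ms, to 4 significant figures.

33.43 ms

L = 9000 × 8 = 72000 bits.
Transmission delay per hop = L/R = 72000/237000000 = 0.303797 ms; 4 hops → 1.21519 ms.
Propagation delays (d/s per hop): 30.5, 0.00134783, 0.003715, 0.000443478 ms; sum = 30.5055 ms.
Processing at 3 router(s): 3 × 0.57 ms = 1.71 ms.
End-to-end = 33.43 ms.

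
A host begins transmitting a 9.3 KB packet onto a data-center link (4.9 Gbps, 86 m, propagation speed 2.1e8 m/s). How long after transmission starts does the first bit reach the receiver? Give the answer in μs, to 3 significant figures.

0.410 μs

First bit experiences only propagation delay: d/s = 86/210000000 = 0.410 μs.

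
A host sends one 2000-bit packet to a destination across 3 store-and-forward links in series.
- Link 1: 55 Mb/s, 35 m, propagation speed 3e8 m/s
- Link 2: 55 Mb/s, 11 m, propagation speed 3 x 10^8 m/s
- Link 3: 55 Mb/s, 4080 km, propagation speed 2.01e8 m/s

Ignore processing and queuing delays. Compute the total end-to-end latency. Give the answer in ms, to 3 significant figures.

20.4 ms

Transmission delay per hop = L/R = 2000/55000000 = 0.0363636 ms; 3 hops → 0.109091 ms.
Propagation delays (d/s per hop): 0.000116667, 3.66667e-05, 20.2985 ms; sum = 20.2987 ms.
End-to-end = 20.4 ms.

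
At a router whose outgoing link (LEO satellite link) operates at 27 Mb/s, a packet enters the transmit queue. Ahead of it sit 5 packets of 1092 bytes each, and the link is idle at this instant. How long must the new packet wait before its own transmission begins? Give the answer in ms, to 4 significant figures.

1.618 ms

Each queued packet: L/R = 8736/27000000 = 0.323556 ms.
5 queued → 1.61778 ms.
Queuing delay = 1.618 ms.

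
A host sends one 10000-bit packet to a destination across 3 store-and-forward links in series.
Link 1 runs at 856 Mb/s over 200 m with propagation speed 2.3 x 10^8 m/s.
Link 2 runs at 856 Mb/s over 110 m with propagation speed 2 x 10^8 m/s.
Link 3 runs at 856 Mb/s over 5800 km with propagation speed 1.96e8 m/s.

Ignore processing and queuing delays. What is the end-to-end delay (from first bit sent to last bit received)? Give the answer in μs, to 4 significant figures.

Transmission delay per hop = L/R = 10000/856000000 = 11.6822 μs; 3 hops → 35.0467 μs.
Propagation delays (d/s per hop): 0.869565, 0.55, 29591.8 μs; sum = 29593.3 μs.
End-to-end = 29630 μs.

29630 μs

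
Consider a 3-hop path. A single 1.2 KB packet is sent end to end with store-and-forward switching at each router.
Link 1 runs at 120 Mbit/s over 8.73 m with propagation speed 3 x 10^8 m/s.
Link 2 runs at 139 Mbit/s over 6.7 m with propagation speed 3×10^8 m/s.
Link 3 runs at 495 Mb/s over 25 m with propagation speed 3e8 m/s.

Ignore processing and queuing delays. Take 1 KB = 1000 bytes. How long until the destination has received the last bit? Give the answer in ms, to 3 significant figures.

0.169 ms

L = 9600 bits.
Transmission delays (L/R per hop): 0.08, 0.0690647, 0.0193939 ms; sum = 0.168459 ms.
Propagation delays (d/s per hop): 2.91e-05, 2.23333e-05, 8.33333e-05 ms; sum = 0.000134767 ms.
End-to-end = 0.169 ms.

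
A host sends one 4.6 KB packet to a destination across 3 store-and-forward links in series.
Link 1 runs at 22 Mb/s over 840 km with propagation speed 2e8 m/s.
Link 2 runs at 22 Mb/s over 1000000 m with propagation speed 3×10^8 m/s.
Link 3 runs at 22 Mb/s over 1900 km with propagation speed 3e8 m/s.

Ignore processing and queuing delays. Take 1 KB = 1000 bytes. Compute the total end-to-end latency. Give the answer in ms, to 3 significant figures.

18.9 ms

L = 36800 bits.
Transmission delay per hop = L/R = 36800/22000000 = 1.67273 ms; 3 hops → 5.01818 ms.
Propagation delays (d/s per hop): 4.2, 3.33333, 6.33333 ms; sum = 13.8667 ms.
End-to-end = 18.9 ms.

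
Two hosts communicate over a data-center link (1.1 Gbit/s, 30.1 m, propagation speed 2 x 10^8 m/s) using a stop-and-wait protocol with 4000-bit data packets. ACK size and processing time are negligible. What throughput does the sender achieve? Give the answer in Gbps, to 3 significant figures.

1.02 Gbps

t_tx = L/R = 4000/1100000000 = 3.63636e-06 s.
t_prop = 30.1/200000000 = 1.505e-07 s; RTT = 3.01e-07 s.
Cycle = t_tx + RTT = 3.93736e-06 s.
Throughput = L / cycle = 4000 / 3.93736e-06 = 1.02 Gbps.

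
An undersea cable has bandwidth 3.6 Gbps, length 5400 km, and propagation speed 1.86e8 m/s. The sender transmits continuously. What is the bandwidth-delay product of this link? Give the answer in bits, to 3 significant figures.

Propagation delay = 5400000 / 186000000 = 0.0290323 s.
BDP = R × t_prop = 3600000000 × 0.0290323 = 104516000 bits.

105000000 bits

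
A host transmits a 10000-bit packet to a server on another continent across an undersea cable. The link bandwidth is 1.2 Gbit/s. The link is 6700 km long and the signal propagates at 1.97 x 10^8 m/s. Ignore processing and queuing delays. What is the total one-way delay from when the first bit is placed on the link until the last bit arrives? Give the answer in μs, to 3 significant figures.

34000 μs

Transmission delay = L/R = 10000 / 1200000000 = 8.33333 μs.
Propagation delay = d/s = 6700000 m / 197000000 m/s = 34010.2 μs.
Total = 34000 μs.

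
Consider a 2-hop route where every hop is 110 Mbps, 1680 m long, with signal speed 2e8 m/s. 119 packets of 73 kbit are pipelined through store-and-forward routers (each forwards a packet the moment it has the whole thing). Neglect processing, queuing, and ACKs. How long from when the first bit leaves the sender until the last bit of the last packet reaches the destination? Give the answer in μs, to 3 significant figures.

79700 μs

Per-hop transmission t_tx = L/R = 73000/110000000 = 663.636 μs.
Per-hop propagation t_prop = 1680/200000000 = 8.4 μs.
Pipeline fill: first packet needs 2·t_tx to clear all hops; remaining 118 packets each add one t_tx.
Total = (2+119-1)·t_tx + 2·t_prop = 120·663.636 + 2·8.4 = 79700 μs.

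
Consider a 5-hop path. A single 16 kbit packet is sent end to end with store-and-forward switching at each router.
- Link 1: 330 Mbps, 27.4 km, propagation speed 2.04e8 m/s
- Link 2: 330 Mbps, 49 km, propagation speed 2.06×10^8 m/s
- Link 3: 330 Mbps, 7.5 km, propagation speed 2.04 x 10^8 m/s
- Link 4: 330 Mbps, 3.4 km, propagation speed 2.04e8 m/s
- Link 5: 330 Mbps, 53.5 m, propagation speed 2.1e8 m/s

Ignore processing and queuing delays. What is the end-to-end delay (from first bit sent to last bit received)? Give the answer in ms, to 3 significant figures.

0.668 ms

L = 16000 bits.
Transmission delay per hop = L/R = 16000/330000000 = 0.0484848 ms; 5 hops → 0.242424 ms.
Propagation delays (d/s per hop): 0.134314, 0.237864, 0.0367647, 0.0166667, 0.000254762 ms; sum = 0.425864 ms.
End-to-end = 0.668 ms.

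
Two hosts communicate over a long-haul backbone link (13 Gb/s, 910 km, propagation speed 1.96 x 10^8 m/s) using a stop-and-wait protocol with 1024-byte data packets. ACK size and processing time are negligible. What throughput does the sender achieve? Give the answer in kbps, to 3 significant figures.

t_tx = L/R = 8192/13000000000 = 6.30154e-07 s.
t_prop = 910000/196000000 = 0.00464286 s; RTT = 0.00928571 s.
Cycle = t_tx + RTT = 0.00928634 s.
Throughput = L / cycle = 8192 / 0.00928634 = 882 kbps.

882 kbps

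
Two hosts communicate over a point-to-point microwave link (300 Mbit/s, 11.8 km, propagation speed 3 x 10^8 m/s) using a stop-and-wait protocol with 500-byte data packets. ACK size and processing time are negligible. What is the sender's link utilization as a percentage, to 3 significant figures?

14.5 %

t_tx = L/R = 4000/300000000 = 1.33333e-05 s.
t_prop = 11800/300000000 = 3.93333e-05 s; RTT = 7.86667e-05 s.
Cycle = t_tx + RTT = 9.2e-05 s.
Utilization = t_tx / cycle = 1.33333e-05/9.2e-05 = 14.5 %.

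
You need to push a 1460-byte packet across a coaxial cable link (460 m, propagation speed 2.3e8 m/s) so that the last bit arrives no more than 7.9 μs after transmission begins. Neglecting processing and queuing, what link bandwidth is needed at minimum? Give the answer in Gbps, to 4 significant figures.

L = 11680 bits.
Propagation delay = 460 / 2.3e+08 = 2 μs.
Transmission budget = 7.9 − 2 = 5.9 μs.
R ≥ L / t_tx = 11680 bits / 5.9e-06 s = 1.980 Gbps.

1.980 Gbps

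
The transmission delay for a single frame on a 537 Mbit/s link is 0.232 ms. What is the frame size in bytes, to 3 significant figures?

15600 bytes

L = R × t_tx = 537000000 b/s × 0.000232 s = 124584 bits.
In bytes: 124584 / 8 = 15600 bytes.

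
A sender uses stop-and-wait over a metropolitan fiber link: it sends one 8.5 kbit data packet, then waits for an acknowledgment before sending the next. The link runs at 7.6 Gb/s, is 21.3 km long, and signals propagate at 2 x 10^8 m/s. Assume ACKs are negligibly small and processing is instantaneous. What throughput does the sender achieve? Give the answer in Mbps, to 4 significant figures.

39.70 Mbps

t_tx = L/R = 8500/7600000000 = 1.11842e-06 s.
t_prop = 21300/200000000 = 0.0001065 s; RTT = 0.000213 s.
Cycle = t_tx + RTT = 0.000214118 s.
Throughput = L / cycle = 8500 / 0.000214118 = 39.70 Mbps.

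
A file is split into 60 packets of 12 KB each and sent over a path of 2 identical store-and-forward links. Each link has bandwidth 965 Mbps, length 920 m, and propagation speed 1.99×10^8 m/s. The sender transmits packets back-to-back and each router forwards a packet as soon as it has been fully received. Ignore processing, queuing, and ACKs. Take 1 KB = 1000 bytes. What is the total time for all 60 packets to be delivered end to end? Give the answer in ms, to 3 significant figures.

Per-hop transmission t_tx = L/R = 96000/965000000 = 0.0994819 ms.
Per-hop propagation t_prop = 920/199000000 = 0.00462312 ms.
Pipeline fill: first packet needs 2·t_tx to clear all hops; remaining 59 packets each add one t_tx.
Total = (2+60-1)·t_tx + 2·t_prop = 61·0.0994819 + 2·0.00462312 = 6.08 ms.

6.08 ms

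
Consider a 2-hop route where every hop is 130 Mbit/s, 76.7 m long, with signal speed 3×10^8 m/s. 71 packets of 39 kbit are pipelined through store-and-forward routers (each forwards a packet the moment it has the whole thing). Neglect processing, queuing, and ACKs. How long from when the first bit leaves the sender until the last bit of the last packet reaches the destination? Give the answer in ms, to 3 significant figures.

Per-hop transmission t_tx = L/R = 39000/130000000 = 0.3 ms.
Per-hop propagation t_prop = 76.7/300000000 = 0.000255667 ms.
Pipeline fill: first packet needs 2·t_tx to clear all hops; remaining 70 packets each add one t_tx.
Total = (2+71-1)·t_tx + 2·t_prop = 72·0.3 + 2·0.000255667 = 21.6 ms.

21.6 ms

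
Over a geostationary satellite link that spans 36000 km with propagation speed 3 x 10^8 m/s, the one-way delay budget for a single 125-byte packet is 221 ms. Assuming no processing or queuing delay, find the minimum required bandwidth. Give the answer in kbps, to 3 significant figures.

L = 1000 bits.
Propagation delay = 36000000 / 300000000 = 120 ms.
Transmission budget = 221 − 120 = 101 ms.
R ≥ L / t_tx = 1000 bits / 0.101 s = 9.90 kbps.

9.90 kbps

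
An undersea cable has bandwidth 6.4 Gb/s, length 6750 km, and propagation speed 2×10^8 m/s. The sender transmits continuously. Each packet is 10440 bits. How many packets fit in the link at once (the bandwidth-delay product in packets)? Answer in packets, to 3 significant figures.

20700 packets

Propagation delay = 6750000 / 200000000 = 0.03375 s.
BDP = R × t_prop = 6400000000 × 0.03375 = 216000000 bits.
In packets of 10440 bits: 20700 packets.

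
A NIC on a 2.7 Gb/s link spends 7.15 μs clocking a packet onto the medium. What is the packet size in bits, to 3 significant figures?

19300 bits

L = R × t_tx = 2700000000 b/s × 7.15e-06 s = 19305 bits.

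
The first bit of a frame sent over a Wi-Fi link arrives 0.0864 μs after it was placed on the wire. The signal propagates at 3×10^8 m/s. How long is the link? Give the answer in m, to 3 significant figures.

d = s × t_prop = 300000000 × 8.64e-08 = 25.9 m.

25.9 m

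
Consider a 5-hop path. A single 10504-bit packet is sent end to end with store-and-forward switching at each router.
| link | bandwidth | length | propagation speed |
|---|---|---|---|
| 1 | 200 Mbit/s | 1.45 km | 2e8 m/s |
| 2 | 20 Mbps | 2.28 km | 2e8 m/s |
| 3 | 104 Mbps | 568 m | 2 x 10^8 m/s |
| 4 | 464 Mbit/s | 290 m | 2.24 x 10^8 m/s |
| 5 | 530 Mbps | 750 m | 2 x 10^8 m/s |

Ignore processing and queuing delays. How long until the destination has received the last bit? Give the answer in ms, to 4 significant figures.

Transmission delays (L/R per hop): 0.05252, 0.5252, 0.101, 0.0226379, 0.0198189 ms; sum = 0.721177 ms.
Propagation delays (d/s per hop): 0.00725, 0.0114, 0.00284, 0.00129464, 0.00375 ms; sum = 0.0265346 ms.
End-to-end = 0.7477 ms.

0.7477 ms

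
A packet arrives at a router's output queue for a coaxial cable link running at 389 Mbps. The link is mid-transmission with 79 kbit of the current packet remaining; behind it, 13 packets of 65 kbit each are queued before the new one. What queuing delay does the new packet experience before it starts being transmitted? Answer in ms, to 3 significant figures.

Each queued packet: L/R = 65000/389000000 = 0.167095 ms.
13 queued → 2.17224 ms.
Plus remaining 79000 bits of current packet: 0.203085 ms.
Queuing delay = 2.38 ms.

2.38 ms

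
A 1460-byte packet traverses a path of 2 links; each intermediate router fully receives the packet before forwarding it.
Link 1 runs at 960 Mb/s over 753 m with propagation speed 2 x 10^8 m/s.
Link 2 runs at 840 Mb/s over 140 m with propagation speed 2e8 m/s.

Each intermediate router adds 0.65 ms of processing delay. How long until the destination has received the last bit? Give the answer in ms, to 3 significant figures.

0.681 ms

L = 1460 × 8 = 11680 bits.
Transmission delays (L/R per hop): 0.0121667, 0.0139048 ms; sum = 0.0260714 ms.
Propagation delays (d/s per hop): 0.003765, 0.0007 ms; sum = 0.004465 ms.
Processing at 1 router(s): 1 × 0.65 ms = 0.65 ms.
End-to-end = 0.681 ms.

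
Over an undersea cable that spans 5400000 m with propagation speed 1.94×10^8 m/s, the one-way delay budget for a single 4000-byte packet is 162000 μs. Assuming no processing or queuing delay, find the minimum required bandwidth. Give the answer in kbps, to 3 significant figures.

239 kbps

L = 32000 bits.
Propagation delay = 5400000 / 194000000 = 27835.1 μs.
Transmission budget = 162000 − 27835.1 = 134165 μs.
R ≥ L / t_tx = 32000 bits / 0.134165 s = 239 kbps.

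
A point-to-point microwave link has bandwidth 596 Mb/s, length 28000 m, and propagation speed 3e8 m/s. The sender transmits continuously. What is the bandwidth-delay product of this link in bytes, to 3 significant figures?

6950 bytes

Propagation delay = 28000 / 300000000 = 9.33333e-05 s.
BDP = R × t_prop = 596000000 × 9.33333e-05 = 55626.7 bits.
In bytes: 55626.7/8 = 6950 bytes.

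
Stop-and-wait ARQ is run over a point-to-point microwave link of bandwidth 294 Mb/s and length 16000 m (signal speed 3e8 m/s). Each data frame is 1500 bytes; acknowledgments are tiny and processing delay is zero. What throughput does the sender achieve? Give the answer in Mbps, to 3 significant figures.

t_tx = L/R = 12000/294000000 = 4.08163e-05 s.
t_prop = 16000/300000000 = 5.33333e-05 s; RTT = 0.000106667 s.
Cycle = t_tx + RTT = 0.000147483 s.
Throughput = L / cycle = 12000 / 0.000147483 = 81.4 Mbps.

81.4 Mbps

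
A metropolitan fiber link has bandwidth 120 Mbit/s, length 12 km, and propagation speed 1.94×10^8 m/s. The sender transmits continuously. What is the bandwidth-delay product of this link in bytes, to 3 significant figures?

928 bytes

Propagation delay = 12000 / 194000000 = 6.18557e-05 s.
BDP = R × t_prop = 120000000 × 6.18557e-05 = 7422.68 bits.
In bytes: 7422.68/8 = 928 bytes.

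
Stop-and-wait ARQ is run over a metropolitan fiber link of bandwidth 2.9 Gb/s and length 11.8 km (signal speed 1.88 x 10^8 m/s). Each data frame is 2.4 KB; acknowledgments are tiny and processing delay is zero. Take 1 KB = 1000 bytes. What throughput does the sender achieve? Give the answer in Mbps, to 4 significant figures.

t_tx = L/R = 19200/2900000000 = 6.62069e-06 s.
t_prop = 11800/188000000 = 6.2766e-05 s; RTT = 0.000125532 s.
Cycle = t_tx + RTT = 0.000132153 s.
Throughput = L / cycle = 19200 / 0.000132153 = 145.3 Mbps.

145.3 Mbps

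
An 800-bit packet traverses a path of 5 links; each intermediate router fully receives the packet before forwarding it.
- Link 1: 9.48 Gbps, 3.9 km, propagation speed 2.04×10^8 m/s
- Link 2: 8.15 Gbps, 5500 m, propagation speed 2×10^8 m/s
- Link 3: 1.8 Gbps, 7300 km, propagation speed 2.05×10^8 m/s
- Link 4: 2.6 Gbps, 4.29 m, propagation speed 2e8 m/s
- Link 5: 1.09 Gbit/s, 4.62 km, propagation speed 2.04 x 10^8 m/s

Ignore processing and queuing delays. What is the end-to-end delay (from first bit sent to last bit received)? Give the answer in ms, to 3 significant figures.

Transmission delays (L/R per hop): 8.43882e-05, 9.81595e-05, 0.000444444, 0.000307692, 0.000733945 ms; sum = 0.00166863 ms.
Propagation delays (d/s per hop): 0.0191176, 0.0275, 35.6098, 2.145e-05, 0.0226471 ms; sum = 35.679 ms.
End-to-end = 35.7 ms.

35.7 ms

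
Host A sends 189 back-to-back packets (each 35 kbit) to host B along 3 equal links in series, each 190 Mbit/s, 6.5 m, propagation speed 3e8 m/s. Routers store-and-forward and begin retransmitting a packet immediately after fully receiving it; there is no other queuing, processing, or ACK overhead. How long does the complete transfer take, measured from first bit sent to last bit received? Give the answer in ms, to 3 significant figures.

35.2 ms

Per-hop transmission t_tx = L/R = 35000/190000000 = 0.184211 ms.
Per-hop propagation t_prop = 6.5/300000000 = 2.16667e-05 ms.
Pipeline fill: first packet needs 3·t_tx to clear all hops; remaining 188 packets each add one t_tx.
Total = (3+189-1)·t_tx + 3·t_prop = 191·0.184211 + 3·2.16667e-05 = 35.2 ms.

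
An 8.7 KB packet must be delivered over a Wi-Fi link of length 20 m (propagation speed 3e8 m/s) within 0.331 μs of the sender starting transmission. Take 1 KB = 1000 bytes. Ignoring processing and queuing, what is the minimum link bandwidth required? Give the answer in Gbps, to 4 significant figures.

L = 69600 bits.
Propagation delay = 20 / 300000000 = 0.0666667 μs.
Transmission budget = 0.331 − 0.0666667 = 0.264333 μs.
R ≥ L / t_tx = 69600 bits / 2.64333e-07 s = 263.3 Gbps.

263.3 Gbps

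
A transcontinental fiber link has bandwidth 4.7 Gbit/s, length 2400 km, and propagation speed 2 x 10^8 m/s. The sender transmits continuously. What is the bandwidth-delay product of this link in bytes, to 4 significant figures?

Propagation delay = 2400000 / 200000000 = 0.012 s.
BDP = R × t_prop = 4700000000 × 0.012 = 56400000 bits.
In bytes: 56400000/8 = 7050000 bytes.

7050000 bytes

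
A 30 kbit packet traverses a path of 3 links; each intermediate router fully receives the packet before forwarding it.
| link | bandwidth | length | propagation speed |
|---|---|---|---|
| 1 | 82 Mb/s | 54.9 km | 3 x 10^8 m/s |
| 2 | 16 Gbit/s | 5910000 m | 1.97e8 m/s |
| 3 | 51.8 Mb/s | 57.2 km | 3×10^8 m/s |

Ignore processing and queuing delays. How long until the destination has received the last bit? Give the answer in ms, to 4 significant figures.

31.32 ms

L = 30000 bits.
Transmission delays (L/R per hop): 0.365854, 0.001875, 0.579151 ms; sum = 0.946879 ms.
Propagation delays (d/s per hop): 0.183, 30, 0.190667 ms; sum = 30.3737 ms.
End-to-end = 31.32 ms.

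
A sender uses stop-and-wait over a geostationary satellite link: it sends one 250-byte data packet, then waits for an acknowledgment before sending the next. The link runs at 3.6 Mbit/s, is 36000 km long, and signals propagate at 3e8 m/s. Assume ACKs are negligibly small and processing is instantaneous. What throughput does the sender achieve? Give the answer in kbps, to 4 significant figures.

8.314 kbps

t_tx = L/R = 2000/3600000 = 0.000555556 s.
t_prop = 36000000/300000000 = 0.12 s; RTT = 0.24 s.
Cycle = t_tx + RTT = 0.240556 s.
Throughput = L / cycle = 2000 / 0.240556 = 8.314 kbps.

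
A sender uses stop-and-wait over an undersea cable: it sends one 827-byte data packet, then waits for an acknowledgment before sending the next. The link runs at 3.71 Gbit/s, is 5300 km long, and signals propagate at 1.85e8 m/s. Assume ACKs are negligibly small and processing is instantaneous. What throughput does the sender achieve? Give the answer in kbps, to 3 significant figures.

t_tx = L/R = 6616/3710000000 = 1.78329e-06 s.
t_prop = 5300000/185000000 = 0.0286486 s; RTT = 0.0572973 s.
Cycle = t_tx + RTT = 0.0572991 s.
Throughput = L / cycle = 6616 / 0.0572991 = 115 kbps.

115 kbps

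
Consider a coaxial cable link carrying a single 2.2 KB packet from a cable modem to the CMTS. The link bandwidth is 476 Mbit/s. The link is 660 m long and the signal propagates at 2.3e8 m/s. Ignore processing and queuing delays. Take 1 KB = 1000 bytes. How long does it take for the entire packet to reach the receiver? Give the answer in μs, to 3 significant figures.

39.8 μs

L = 17600 bits.
Transmission delay = L/R = 17600 / 476000000 = 36.9748 μs.
Propagation delay = d/s = 660 m / 2.3e+08 m/s = 2.86957 μs.
Total = 39.8 μs.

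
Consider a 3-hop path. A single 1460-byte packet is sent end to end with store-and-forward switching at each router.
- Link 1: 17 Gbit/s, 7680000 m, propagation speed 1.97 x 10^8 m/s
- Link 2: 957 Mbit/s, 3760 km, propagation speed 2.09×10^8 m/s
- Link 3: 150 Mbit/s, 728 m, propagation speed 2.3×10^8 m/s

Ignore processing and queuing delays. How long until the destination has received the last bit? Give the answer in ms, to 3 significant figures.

L = 1460 × 8 = 11680 bits.
Transmission delays (L/R per hop): 0.000687059, 0.0122048, 0.0778667 ms; sum = 0.0907585 ms.
Propagation delays (d/s per hop): 38.9848, 17.9904, 0.00316522 ms; sum = 56.9784 ms.
End-to-end = 57.1 ms.

57.1 ms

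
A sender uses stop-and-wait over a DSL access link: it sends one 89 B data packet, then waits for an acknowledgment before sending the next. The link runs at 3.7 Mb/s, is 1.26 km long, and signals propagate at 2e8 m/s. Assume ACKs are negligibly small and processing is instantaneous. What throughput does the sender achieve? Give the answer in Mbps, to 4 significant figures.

3.473 Mbps

t_tx = L/R = 712/3700000 = 0.000192432 s.
t_prop = 1260/200000000 = 6.3e-06 s; RTT = 1.26e-05 s.
Cycle = t_tx + RTT = 0.000205032 s.
Throughput = L / cycle = 712 / 0.000205032 = 3.473 Mbps.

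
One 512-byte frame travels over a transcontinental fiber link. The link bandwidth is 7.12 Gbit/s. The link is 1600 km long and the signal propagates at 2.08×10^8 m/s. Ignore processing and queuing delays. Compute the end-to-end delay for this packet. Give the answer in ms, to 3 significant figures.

L = 512 × 8 = 4096 bits.
Transmission delay = L/R = 4096 / 7120000000 = 0.000575281 ms.
Propagation delay = d/s = 1600000 m / 208000000 m/s = 7.69231 ms.
Total = 7.69 ms.

7.69 ms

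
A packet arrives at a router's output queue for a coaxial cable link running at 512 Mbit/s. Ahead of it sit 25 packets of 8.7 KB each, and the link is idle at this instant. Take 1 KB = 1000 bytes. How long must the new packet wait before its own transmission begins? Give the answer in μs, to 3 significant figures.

Each queued packet: L/R = 69600/512000000 = 135.938 μs.
25 queued → 3398.44 μs.
Queuing delay = 3400 μs.

3400 μs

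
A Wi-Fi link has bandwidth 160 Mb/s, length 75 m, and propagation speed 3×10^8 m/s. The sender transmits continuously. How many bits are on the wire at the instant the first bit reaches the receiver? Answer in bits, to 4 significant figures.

Propagation delay = 75 / 300000000 = 2.5e-07 s.
BDP = R × t_prop = 160000000 × 2.5e-07 = 40 bits.

40.00 bits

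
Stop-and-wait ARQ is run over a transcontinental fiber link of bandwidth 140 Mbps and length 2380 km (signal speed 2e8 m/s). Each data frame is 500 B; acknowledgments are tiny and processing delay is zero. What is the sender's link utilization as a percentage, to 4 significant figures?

t_tx = L/R = 4000/140000000 = 2.85714e-05 s.
t_prop = 2380000/200000000 = 0.0119 s; RTT = 0.0238 s.
Cycle = t_tx + RTT = 0.0238286 s.
Utilization = t_tx / cycle = 2.85714e-05/0.0238286 = 0.1199 %.

0.1199 %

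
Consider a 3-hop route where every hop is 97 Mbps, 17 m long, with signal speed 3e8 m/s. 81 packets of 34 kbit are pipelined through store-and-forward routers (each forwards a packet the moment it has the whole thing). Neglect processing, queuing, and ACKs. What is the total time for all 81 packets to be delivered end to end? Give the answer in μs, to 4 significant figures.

Per-hop transmission t_tx = L/R = 34000/97000000 = 350.515 μs.
Per-hop propagation t_prop = 17/300000000 = 0.0566667 μs.
Pipeline fill: first packet needs 3·t_tx to clear all hops; remaining 80 packets each add one t_tx.
Total = (3+81-1)·t_tx + 3·t_prop = 83·350.515 + 3·0.0566667 = 29090 μs.

29090 μs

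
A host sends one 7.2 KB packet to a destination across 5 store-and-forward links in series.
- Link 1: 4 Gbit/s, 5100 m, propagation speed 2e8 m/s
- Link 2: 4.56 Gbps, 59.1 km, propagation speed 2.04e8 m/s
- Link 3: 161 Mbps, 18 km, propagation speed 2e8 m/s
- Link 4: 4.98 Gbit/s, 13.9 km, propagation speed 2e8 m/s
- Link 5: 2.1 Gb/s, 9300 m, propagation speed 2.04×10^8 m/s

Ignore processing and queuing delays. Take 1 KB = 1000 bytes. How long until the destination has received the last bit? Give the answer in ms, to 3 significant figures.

L = 57600 bits.
Transmission delays (L/R per hop): 0.0144, 0.0126316, 0.357764, 0.0115663, 0.0274286 ms; sum = 0.42379 ms.
Propagation delays (d/s per hop): 0.0255, 0.289706, 0.09, 0.0695, 0.0455882 ms; sum = 0.520294 ms.
End-to-end = 0.944 ms.

0.944 ms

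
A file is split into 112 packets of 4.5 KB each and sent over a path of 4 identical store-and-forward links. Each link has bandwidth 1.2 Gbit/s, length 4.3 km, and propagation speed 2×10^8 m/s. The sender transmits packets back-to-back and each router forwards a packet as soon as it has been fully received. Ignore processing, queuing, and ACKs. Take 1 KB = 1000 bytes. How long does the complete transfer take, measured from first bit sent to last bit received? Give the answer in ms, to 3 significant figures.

3.54 ms

Per-hop transmission t_tx = L/R = 36000/1200000000 = 0.03 ms.
Per-hop propagation t_prop = 4300/200000000 = 0.0215 ms.
Pipeline fill: first packet needs 4·t_tx to clear all hops; remaining 111 packets each add one t_tx.
Total = (4+112-1)·t_tx + 4·t_prop = 115·0.03 + 4·0.0215 = 3.54 ms.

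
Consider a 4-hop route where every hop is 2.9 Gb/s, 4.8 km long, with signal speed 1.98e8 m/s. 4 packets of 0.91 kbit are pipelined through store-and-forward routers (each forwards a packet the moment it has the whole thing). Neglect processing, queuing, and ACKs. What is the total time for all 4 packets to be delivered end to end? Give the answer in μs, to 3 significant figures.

99.2 μs

Per-hop transmission t_tx = L/R = 910/2900000000 = 0.313793 μs.
Per-hop propagation t_prop = 4800/198000000 = 24.2424 μs.
Pipeline fill: first packet needs 4·t_tx to clear all hops; remaining 3 packets each add one t_tx.
Total = (4+4-1)·t_tx + 4·t_prop = 7·0.313793 + 4·24.2424 = 99.2 μs.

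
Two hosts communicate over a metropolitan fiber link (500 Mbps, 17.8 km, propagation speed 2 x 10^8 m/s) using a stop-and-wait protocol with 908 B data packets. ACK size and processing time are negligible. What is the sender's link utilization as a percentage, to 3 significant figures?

7.55 %

t_tx = L/R = 7264/500000000 = 1.4528e-05 s.
t_prop = 17800/200000000 = 8.9e-05 s; RTT = 0.000178 s.
Cycle = t_tx + RTT = 0.000192528 s.
Utilization = t_tx / cycle = 1.4528e-05/0.000192528 = 7.55 %.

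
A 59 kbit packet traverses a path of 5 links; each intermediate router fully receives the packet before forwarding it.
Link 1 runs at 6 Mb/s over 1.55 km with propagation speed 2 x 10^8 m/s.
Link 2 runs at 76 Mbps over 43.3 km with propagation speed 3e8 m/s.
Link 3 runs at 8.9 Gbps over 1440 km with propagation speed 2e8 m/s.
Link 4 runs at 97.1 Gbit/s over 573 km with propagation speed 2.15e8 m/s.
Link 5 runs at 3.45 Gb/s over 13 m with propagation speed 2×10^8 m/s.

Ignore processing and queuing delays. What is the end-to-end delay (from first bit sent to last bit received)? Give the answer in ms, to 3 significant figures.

20.7 ms

L = 59000 bits.
Transmission delays (L/R per hop): 9.83333, 0.776316, 0.00662921, 0.000607621, 0.0171014 ms; sum = 10.634 ms.
Propagation delays (d/s per hop): 0.00775, 0.144333, 7.2, 2.66512, 6.5e-05 ms; sum = 10.0173 ms.
End-to-end = 20.7 ms.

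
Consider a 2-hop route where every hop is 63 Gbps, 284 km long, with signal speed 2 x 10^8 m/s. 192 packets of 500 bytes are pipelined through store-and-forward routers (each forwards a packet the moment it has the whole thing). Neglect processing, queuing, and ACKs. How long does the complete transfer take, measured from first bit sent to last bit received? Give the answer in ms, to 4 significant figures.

Per-hop transmission t_tx = L/R = 4000/63000000000 = 6.34921e-05 ms.
Per-hop propagation t_prop = 284000/200000000 = 1.42 ms.
Pipeline fill: first packet needs 2·t_tx to clear all hops; remaining 191 packets each add one t_tx.
Total = (2+192-1)·t_tx + 2·t_prop = 193·6.34921e-05 + 2·1.42 = 2.852 ms.

2.852 ms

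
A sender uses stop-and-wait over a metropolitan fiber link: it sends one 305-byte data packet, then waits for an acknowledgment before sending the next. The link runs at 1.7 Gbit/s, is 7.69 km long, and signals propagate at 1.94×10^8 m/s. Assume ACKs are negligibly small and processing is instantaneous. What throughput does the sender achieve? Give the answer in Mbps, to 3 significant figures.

30.2 Mbps

t_tx = L/R = 2440/1700000000 = 1.43529e-06 s.
t_prop = 7690/194000000 = 3.96392e-05 s; RTT = 7.92784e-05 s.
Cycle = t_tx + RTT = 8.07136e-05 s.
Throughput = L / cycle = 2440 / 8.07136e-05 = 30.2 Mbps.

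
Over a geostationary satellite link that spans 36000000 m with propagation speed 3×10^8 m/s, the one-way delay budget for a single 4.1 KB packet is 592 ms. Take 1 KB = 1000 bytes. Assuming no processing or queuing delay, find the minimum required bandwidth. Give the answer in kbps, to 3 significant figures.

69.5 kbps

L = 32800 bits.
Propagation delay = 36000000 / 300000000 = 120 ms.
Transmission budget = 592 − 120 = 472 ms.
R ≥ L / t_tx = 32800 bits / 0.472 s = 69.5 kbps.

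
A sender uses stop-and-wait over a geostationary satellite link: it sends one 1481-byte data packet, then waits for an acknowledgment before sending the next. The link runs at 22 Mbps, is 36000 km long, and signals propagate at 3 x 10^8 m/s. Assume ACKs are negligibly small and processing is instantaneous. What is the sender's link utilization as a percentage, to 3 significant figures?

t_tx = L/R = 11848/22000000 = 0.000538545 s.
t_prop = 36000000/300000000 = 0.12 s; RTT = 0.24 s.
Cycle = t_tx + RTT = 0.240539 s.
Utilization = t_tx / cycle = 0.000538545/0.240539 = 0.224 %.

0.224 %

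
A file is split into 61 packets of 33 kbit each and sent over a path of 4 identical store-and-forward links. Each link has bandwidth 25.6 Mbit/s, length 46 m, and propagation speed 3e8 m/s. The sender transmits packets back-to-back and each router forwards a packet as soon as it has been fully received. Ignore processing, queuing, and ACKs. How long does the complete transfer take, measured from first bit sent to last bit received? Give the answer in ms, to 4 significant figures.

82.50 ms

Per-hop transmission t_tx = L/R = 33000/25600000 = 1.28906 ms.
Per-hop propagation t_prop = 46/300000000 = 0.000153333 ms.
Pipeline fill: first packet needs 4·t_tx to clear all hops; remaining 60 packets each add one t_tx.
Total = (4+61-1)·t_tx + 4·t_prop = 64·1.28906 + 4·0.000153333 = 82.50 ms.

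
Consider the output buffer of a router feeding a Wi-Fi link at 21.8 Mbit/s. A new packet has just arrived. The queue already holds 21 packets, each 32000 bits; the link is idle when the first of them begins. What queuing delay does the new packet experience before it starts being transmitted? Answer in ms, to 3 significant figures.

30.8 ms

Each queued packet: L/R = 32000/21800000 = 1.46789 ms.
21 queued → 30.8257 ms.
Queuing delay = 30.8 ms.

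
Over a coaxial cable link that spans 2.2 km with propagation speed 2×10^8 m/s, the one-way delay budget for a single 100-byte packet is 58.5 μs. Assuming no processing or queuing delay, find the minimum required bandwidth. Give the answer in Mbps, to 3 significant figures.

16.8 Mbps

L = 800 bits.
Propagation delay = 2200 / 200000000 = 11 μs.
Transmission budget = 58.5 − 11 = 47.5 μs.
R ≥ L / t_tx = 800 bits / 4.75e-05 s = 16.8 Mbps.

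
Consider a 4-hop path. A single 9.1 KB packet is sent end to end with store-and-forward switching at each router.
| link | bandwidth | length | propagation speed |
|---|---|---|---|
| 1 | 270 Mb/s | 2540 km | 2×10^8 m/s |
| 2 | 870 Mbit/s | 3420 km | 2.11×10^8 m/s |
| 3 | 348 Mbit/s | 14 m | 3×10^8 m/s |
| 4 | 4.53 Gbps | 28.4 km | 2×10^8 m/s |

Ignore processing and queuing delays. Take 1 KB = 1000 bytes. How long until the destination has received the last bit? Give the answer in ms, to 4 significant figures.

29.63 ms

L = 72800 bits.
Transmission delays (L/R per hop): 0.26963, 0.0836782, 0.209195, 0.0160706 ms; sum = 0.578574 ms.
Propagation delays (d/s per hop): 12.7, 16.2085, 4.66667e-05, 0.142 ms; sum = 29.0506 ms.
End-to-end = 29.63 ms.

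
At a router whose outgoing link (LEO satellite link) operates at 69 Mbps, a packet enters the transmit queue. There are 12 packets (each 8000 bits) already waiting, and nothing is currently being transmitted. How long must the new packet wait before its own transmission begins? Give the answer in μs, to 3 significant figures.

1390 μs

Each queued packet: L/R = 8000/69000000 = 115.942 μs.
12 queued → 1391.3 μs.
Queuing delay = 1390 μs.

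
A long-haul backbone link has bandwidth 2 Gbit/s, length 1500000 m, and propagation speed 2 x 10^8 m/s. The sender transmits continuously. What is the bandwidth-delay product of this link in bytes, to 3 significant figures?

1880000 bytes

Propagation delay = 1500000 / 200000000 = 0.0075 s.
BDP = R × t_prop = 2000000000 × 0.0075 = 15000000 bits.
In bytes: 15000000/8 = 1880000 bytes.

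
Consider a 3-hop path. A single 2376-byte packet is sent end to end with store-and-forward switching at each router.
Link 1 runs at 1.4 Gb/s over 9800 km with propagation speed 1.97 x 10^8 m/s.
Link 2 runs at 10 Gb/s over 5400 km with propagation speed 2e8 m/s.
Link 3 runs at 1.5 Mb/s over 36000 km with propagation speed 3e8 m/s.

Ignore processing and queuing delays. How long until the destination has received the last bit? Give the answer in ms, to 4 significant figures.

209.4 ms

L = 2376 × 8 = 19008 bits.
Transmission delays (L/R per hop): 0.0135771, 0.0019008, 12.672 ms; sum = 12.6875 ms.
Propagation delays (d/s per hop): 49.7462, 27, 120 ms; sum = 196.746 ms.
End-to-end = 209.4 ms.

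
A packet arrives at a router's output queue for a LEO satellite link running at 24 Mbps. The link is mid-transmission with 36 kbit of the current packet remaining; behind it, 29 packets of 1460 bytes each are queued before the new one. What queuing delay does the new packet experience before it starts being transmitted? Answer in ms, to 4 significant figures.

Each queued packet: L/R = 11680/24000000 = 0.486667 ms.
29 queued → 14.1133 ms.
Plus remaining 36000 bits of current packet: 1.5 ms.
Queuing delay = 15.61 ms.

15.61 ms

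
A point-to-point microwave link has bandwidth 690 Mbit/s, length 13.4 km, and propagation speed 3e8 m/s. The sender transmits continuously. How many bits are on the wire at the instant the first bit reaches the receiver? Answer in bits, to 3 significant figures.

30800 bits

Propagation delay = 13400 / 300000000 = 4.46667e-05 s.
BDP = R × t_prop = 690000000 × 4.46667e-05 = 30820 bits.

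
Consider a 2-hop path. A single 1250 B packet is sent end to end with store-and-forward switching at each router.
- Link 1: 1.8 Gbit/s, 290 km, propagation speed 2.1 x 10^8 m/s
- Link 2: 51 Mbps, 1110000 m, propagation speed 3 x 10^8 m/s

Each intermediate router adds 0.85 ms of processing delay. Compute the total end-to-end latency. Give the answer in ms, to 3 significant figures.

6.13 ms

L = 1250 × 8 = 10000 bits.
Transmission delays (L/R per hop): 0.00555556, 0.196078 ms; sum = 0.201634 ms.
Propagation delays (d/s per hop): 1.38095, 3.7 ms; sum = 5.08095 ms.
Processing at 1 router(s): 1 × 0.85 ms = 0.85 ms.
End-to-end = 6.13 ms.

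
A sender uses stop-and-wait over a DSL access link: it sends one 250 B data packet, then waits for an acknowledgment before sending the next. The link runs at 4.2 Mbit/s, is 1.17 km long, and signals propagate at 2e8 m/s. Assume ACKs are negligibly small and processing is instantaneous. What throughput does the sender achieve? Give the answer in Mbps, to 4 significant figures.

t_tx = L/R = 2000/4200000 = 0.00047619 s.
t_prop = 1170/200000000 = 5.85e-06 s; RTT = 1.17e-05 s.
Cycle = t_tx + RTT = 0.00048789 s.
Throughput = L / cycle = 2000 / 0.00048789 = 4.099 Mbps.

4.099 Mbps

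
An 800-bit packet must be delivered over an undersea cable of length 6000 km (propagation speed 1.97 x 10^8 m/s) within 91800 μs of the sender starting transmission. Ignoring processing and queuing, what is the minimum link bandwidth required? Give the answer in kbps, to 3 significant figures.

Propagation delay = 6000000 / 197000000 = 30456.9 μs.
Transmission budget = 91800 − 30456.9 = 61343.1 μs.
R ≥ L / t_tx = 800 bits / 0.0613431 s = 13.0 kbps.

13.0 kbps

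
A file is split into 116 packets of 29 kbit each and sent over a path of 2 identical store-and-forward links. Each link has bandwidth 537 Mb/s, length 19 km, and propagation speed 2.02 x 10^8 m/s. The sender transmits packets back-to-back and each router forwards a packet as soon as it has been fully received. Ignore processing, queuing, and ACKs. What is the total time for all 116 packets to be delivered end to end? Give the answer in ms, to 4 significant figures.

6.507 ms

Per-hop transmission t_tx = L/R = 29000/537000000 = 0.0540037 ms.
Per-hop propagation t_prop = 19000/202000000 = 0.0940594 ms.
Pipeline fill: first packet needs 2·t_tx to clear all hops; remaining 115 packets each add one t_tx.
Total = (2+116-1)·t_tx + 2·t_prop = 117·0.0540037 + 2·0.0940594 = 6.507 ms.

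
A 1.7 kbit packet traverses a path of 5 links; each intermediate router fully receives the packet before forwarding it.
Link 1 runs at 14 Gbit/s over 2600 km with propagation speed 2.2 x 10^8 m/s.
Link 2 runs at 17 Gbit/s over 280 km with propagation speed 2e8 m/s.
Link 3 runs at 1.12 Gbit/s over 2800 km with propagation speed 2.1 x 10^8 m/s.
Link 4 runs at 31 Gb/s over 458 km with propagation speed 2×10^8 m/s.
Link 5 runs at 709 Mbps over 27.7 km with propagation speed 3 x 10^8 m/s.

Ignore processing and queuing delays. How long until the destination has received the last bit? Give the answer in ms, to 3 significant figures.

28.9 ms

L = 1700 bits.
Transmission delays (L/R per hop): 0.000121429, 0.0001, 0.00151786, 5.48387e-05, 0.00239774 ms; sum = 0.00419187 ms.
Propagation delays (d/s per hop): 11.8182, 1.4, 13.3333, 2.29, 0.0923333 ms; sum = 28.9338 ms.
End-to-end = 28.9 ms.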